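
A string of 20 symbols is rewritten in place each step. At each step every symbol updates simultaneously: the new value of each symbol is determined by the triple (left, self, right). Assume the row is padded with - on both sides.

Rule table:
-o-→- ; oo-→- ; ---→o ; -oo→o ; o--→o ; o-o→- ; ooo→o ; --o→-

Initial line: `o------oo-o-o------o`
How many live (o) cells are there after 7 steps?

12

-ooooo-o-----ooooo--
-oooo---oooo-oooo-oo
-ooo-oo-ooo--ooo--o-
-oo--o--oo-o-oo-o--o
-o-o--o-o----o---o--
----o----ooo--oo--oo
ooo--ooo-oo-o-o-o-o-
count of o: 12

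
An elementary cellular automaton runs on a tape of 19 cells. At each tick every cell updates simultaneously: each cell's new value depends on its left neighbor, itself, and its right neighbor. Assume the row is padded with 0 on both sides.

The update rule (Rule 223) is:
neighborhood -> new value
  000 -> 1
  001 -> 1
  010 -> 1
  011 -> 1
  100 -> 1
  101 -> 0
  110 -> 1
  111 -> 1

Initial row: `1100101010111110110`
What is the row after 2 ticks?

1111101010111110111

1111101010111110111
1111101010111110111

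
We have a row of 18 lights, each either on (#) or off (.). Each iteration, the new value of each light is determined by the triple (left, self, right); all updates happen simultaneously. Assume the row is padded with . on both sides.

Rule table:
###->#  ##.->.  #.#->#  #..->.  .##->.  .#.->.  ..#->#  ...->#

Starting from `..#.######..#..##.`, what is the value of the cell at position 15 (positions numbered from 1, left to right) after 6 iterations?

.

##.#.####..#..#...
..#.#.##..#..#..##
##.#.#...#..#..#..
..#.#..##..#..#..#
##.#..#...#..#..#.
..#..#..##..#..#..
position 15 holds .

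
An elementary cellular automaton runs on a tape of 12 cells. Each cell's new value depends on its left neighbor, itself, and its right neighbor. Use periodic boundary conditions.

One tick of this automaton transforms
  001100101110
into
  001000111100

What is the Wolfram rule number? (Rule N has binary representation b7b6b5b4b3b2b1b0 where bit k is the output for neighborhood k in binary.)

position 9: 111 → 1  (bit 7 = 1)
position 3: 110 → 0  (bit 6 = 0)
position 7: 101 → 1  (bit 5 = 1)
position 4: 100 → 0  (bit 4 = 0)
position 2: 011 → 1  (bit 3 = 1)
position 6: 010 → 1  (bit 2 = 1)
position 1: 001 → 0  (bit 1 = 0)
position 0: 000 → 0  (bit 0 = 0)
bits b7..b0 = 10101100 = 172

172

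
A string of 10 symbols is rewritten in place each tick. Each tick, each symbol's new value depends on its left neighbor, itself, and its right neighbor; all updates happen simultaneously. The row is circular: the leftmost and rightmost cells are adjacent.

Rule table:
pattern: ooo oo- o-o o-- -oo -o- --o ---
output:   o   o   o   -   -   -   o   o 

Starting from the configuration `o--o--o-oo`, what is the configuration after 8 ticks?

o-o--o-o-o
oo--o-o-o-
-o-o-o-o-o
o-o-o-o-o-
-o-o-o-o-o  (repeats tick 3; period 2)
tick 8: o-o-o-o-o-

o-o-o-o-o-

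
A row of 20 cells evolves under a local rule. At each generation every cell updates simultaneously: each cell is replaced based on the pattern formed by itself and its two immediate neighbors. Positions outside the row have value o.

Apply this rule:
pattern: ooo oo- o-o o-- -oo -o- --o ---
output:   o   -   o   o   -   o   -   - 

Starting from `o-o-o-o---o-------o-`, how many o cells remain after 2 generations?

9

generation 1: -ooooooo--oo------oo
generation 2: o-ooooo-o---o------o
count of o: 9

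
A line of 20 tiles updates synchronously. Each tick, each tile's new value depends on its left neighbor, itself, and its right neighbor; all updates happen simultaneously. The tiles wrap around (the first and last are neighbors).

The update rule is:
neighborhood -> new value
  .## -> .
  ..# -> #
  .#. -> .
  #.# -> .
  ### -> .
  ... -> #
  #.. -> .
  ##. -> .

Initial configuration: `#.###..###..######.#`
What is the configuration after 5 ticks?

......#....#........
######..###..#######
.......#....#.......
#######..###..######
........#....#......

........#....#......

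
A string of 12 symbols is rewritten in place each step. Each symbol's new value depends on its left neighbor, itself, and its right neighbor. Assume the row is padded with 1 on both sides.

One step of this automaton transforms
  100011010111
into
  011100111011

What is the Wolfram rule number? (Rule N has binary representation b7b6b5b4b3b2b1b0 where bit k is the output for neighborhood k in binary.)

183

position 10: 111 → 1  (bit 7 = 1)
position 0: 110 → 0  (bit 6 = 0)
position 6: 101 → 1  (bit 5 = 1)
position 1: 100 → 1  (bit 4 = 1)
position 4: 011 → 0  (bit 3 = 0)
position 7: 010 → 1  (bit 2 = 1)
position 3: 001 → 1  (bit 1 = 1)
position 2: 000 → 1  (bit 0 = 1)
bits b7..b0 = 10110111 = 183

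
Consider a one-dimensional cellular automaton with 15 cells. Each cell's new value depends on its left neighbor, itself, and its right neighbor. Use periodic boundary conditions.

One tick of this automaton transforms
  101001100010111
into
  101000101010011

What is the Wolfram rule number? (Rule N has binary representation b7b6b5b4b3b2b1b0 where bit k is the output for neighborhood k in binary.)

position 13: 111 → 1  (bit 7 = 1)
position 0: 110 → 1  (bit 6 = 1)
position 1: 101 → 0  (bit 5 = 0)
position 3: 100 → 0  (bit 4 = 0)
position 5: 011 → 0  (bit 3 = 0)
position 2: 010 → 1  (bit 2 = 1)
position 4: 001 → 0  (bit 1 = 0)
position 8: 000 → 1  (bit 0 = 1)
bits b7..b0 = 11000101 = 197

197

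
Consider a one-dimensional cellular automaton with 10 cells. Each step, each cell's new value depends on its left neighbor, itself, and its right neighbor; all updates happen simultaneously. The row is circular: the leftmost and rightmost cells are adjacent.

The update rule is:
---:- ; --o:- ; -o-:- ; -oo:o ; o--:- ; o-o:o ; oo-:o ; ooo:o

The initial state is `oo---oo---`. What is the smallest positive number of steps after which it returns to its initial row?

oo---oo---

1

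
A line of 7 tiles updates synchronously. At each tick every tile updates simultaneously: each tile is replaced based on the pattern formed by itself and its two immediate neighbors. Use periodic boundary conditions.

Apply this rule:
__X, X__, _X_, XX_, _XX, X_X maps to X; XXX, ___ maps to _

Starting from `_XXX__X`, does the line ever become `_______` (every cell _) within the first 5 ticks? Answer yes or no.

XX_XXXX
_XXX___
XX_XX__
XXXXXXX
_______
all cells are _ at tick 5

yes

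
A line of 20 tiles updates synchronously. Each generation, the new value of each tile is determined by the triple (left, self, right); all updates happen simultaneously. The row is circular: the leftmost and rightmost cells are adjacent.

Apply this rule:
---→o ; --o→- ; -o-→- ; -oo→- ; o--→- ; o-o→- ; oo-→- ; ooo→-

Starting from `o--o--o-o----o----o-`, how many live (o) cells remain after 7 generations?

generation 1: ----------oo---oo---
generation 2: ooooooooo----o----oo
generation 3: ----------oo---oo---  (repeats generation 1; period 2)
generation 7: ----------oo---oo---
count of o: 4

4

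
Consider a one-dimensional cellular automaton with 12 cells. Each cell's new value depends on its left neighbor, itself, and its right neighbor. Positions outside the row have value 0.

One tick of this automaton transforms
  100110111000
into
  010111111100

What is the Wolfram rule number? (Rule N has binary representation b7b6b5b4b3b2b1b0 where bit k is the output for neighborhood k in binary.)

position 7: 111 → 1  (bit 7 = 1)
position 4: 110 → 1  (bit 6 = 1)
position 5: 101 → 1  (bit 5 = 1)
position 1: 100 → 1  (bit 4 = 1)
position 3: 011 → 1  (bit 3 = 1)
position 0: 010 → 0  (bit 2 = 0)
position 2: 001 → 0  (bit 1 = 0)
position 10: 000 → 0  (bit 0 = 0)
bits b7..b0 = 11111000 = 248

248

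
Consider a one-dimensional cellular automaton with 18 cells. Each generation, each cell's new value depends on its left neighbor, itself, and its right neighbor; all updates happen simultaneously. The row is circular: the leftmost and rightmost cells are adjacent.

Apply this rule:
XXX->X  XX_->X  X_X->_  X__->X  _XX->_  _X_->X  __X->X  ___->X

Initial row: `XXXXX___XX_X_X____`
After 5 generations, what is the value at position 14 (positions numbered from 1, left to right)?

_XXXXXXX_X_X_XXXXX
__XXXXXX_X_X__XXXX
XX_XXXXX_X_XXX_XXX
XX__XXXX_X__XX__XX
XXXX_XXX_XXX_XXX_X
position 14 holds X

X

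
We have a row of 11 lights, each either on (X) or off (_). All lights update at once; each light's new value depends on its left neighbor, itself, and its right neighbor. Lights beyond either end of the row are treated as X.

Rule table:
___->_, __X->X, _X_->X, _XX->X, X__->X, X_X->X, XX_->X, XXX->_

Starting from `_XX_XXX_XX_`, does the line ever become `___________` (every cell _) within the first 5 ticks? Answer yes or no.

XXXXX_XXXXX
____XXX____
X__XX_XX__X
XXXXXXXXXXX
___________
all cells are _ at tick 5

yes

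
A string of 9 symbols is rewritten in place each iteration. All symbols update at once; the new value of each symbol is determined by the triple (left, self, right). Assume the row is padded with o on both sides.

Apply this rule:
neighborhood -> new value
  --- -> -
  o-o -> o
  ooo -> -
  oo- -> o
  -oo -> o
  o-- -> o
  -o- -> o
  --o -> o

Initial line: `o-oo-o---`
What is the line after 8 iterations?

iteration 1: ooooooo-o
iteration 2: ------ooo
iteration 3: o----oo--
iteration 4: oo--ooooo
iteration 5: -oooo----
iteration 6: oo--oo--o
iteration 7: -oooooooo
iteration 8: oo-------

oo-------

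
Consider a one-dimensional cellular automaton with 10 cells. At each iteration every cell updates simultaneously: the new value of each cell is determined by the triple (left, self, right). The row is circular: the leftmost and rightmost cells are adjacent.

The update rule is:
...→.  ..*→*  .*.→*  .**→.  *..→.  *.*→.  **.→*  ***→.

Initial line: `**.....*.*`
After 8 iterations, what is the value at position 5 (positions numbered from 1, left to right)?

.

.*....**..
**...*.*..
.*..**.*.*
.*.*.*.*.*
.*.*.*.*.*  (fixed point — unchanged through iteration 8)
position 5 holds .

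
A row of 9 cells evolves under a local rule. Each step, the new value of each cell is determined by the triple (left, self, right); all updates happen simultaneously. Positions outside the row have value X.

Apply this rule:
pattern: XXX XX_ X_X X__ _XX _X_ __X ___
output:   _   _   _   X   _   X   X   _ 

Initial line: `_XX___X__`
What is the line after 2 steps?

X_XX_____

step 1: ___X_XXXX
step 2: X_XX_____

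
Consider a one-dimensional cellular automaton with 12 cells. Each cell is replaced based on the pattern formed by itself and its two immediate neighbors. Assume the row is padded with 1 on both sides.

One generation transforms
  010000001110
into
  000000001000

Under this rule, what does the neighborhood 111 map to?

At position 9 the neighborhood is 111; the next row has 0 there.

0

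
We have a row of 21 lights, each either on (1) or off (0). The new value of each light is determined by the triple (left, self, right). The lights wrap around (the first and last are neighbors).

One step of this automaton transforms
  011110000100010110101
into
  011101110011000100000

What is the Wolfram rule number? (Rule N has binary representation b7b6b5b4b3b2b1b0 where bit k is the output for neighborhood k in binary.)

position 2: 111 → 1  (bit 7 = 1)
position 4: 110 → 0  (bit 6 = 0)
position 0: 101 → 0  (bit 5 = 0)
position 5: 100 → 1  (bit 4 = 1)
position 1: 011 → 1  (bit 3 = 1)
position 9: 010 → 0  (bit 2 = 0)
position 8: 001 → 0  (bit 1 = 0)
position 6: 000 → 1  (bit 0 = 1)
bits b7..b0 = 10011001 = 153

153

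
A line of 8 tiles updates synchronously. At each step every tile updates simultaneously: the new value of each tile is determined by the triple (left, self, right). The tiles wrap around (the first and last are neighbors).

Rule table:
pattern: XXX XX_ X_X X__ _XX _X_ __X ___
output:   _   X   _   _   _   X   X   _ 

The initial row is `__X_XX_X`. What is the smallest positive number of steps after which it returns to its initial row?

2

step 1: _XX__X_X
step 2: __X_XX_X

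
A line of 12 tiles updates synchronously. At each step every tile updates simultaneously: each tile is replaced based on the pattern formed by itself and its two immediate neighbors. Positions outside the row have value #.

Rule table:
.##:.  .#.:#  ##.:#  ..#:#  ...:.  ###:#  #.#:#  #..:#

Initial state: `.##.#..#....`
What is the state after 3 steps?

###.########

#.#######..#
##.########.
###.########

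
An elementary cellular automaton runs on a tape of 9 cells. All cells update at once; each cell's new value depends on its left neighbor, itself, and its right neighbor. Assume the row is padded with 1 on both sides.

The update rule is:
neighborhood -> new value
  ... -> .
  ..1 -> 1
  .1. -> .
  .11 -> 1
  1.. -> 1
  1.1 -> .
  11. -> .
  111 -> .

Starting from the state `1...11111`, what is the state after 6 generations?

...11..1.

.1.11....
...1.1..1
1.1...111
...1.11..
1.1..1.11
...11..1.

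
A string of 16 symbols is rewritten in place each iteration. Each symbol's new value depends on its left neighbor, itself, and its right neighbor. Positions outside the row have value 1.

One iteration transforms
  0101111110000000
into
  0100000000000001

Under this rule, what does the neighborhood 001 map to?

At position 15 the neighborhood is 001; the next row has 1 there.

1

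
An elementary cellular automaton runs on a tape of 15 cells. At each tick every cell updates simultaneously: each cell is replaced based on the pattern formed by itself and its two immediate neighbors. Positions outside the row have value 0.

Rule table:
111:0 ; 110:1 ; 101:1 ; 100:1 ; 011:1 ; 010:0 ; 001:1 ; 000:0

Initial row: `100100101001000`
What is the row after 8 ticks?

011001110000110

011011010110100
111111101111010
100000111001101
010001101111110
101011111000011
010110001100111
101111011111101
011001110000110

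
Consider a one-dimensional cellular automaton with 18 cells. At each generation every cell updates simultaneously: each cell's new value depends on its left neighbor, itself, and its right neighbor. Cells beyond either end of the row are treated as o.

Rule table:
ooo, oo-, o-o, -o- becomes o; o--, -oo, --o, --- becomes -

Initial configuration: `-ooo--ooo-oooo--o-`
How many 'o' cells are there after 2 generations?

9

generation 1: o-oo---ooo-ooo--oo
generation 2: oo-o----ooo-oo---o
count of o: 9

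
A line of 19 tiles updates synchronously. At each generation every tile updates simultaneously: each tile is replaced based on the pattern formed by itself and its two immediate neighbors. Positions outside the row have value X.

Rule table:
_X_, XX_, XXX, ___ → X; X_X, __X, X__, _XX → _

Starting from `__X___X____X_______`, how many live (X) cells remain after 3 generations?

__X_X_X_XX_X_XXXXX_
__X_X_X__X_X__XXXX_
__X_X_X__X_X___XXX_
count of X: 8

8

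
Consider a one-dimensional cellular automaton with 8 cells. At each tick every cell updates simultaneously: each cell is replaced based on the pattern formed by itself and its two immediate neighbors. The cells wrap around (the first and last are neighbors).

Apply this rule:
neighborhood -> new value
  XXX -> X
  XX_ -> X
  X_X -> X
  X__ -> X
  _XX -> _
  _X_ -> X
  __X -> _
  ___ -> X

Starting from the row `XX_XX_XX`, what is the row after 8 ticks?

tick 1: XXX_XX_X
tick 2: XXXX_XX_
tick 3: _XXXX_XX
tick 4: X_XXXX_X
tick 5: XX_XXXX_
tick 6: _XX_XXXX
tick 7: X_XX_XXX
tick 8: XX_XX_XX

XX_XX_XX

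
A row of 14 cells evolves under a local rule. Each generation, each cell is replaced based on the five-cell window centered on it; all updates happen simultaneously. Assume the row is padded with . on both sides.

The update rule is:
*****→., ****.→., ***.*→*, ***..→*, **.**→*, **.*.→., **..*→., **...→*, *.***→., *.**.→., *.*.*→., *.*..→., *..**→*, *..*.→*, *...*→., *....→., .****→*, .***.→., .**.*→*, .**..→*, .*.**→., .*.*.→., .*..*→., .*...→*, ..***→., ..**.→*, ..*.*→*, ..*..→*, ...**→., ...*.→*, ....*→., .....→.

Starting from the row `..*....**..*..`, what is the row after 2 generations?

.***...**.***.
...**..***..**

...**..***..**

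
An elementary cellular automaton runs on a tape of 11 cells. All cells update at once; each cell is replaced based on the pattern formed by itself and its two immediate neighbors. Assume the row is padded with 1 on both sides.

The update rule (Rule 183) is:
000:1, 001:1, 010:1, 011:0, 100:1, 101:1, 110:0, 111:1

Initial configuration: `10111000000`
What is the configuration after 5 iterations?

01010111111
11111011111
11110101111
11101110111
11010101011

11010101011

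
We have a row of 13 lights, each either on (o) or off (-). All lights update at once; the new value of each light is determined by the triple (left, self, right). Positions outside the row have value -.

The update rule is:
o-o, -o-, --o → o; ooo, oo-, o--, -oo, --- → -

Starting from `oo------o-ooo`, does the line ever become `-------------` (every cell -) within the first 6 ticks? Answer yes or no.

-------ooo---
------o------
-----oo------
----o--------
---oo--------
--o----------
tick 6 is --o----------, still not uniform -

no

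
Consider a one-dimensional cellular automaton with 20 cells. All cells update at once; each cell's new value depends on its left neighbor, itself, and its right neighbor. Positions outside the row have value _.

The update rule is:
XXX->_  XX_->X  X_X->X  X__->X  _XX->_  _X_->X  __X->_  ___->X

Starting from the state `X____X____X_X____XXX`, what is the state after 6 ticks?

tick 1: XXXX_XXXX_XXXXXX___X
tick 2: ___XX___XX_____XXX_X
tick 3: XX__XXX__XXXXX___XXX
tick 4: _XX___XX_____XXX___X
tick 5: __XXX__XXXXX___XXX_X
tick 6: X___XX_____XXX___XXX

X___XX_____XXX___XXX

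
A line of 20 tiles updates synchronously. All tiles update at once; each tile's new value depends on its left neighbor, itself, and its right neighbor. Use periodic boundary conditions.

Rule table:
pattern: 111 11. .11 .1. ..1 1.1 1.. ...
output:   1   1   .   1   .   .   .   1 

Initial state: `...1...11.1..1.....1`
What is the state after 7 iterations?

.1.1.1..1.1..1.111.1
.1.1.1..1.1..1..11.1
.1.1.1..1.1..1...1.1
.1.1.1..1.1..1.1.1.1
.1.1.1..1.1..1.1.1.1  (fixed point — unchanged through iteration 7)

.1.1.1..1.1..1.1.1.1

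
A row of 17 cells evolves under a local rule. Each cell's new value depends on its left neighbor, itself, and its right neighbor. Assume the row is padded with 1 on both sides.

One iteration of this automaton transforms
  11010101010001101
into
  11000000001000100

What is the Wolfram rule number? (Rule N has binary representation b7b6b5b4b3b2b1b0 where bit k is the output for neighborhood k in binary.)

208

position 0: 111 → 1  (bit 7 = 1)
position 1: 110 → 1  (bit 6 = 1)
position 2: 101 → 0  (bit 5 = 0)
position 10: 100 → 1  (bit 4 = 1)
position 13: 011 → 0  (bit 3 = 0)
position 3: 010 → 0  (bit 2 = 0)
position 12: 001 → 0  (bit 1 = 0)
position 11: 000 → 0  (bit 0 = 0)
bits b7..b0 = 11010000 = 208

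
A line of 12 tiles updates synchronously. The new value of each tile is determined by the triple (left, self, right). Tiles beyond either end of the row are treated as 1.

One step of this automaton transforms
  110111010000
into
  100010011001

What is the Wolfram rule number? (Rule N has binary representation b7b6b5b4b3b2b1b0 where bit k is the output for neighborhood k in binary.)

position 0: 111 → 1  (bit 7 = 1)
position 1: 110 → 0  (bit 6 = 0)
position 2: 101 → 0  (bit 5 = 0)
position 8: 100 → 1  (bit 4 = 1)
position 3: 011 → 0  (bit 3 = 0)
position 7: 010 → 1  (bit 2 = 1)
position 11: 001 → 1  (bit 1 = 1)
position 9: 000 → 0  (bit 0 = 0)
bits b7..b0 = 10010110 = 150

150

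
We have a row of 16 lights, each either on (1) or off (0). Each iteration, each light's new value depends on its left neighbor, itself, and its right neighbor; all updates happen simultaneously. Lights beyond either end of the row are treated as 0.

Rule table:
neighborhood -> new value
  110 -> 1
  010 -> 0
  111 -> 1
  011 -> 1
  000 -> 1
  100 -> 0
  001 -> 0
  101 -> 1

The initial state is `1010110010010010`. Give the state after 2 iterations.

0011110111111111

iteration 1: 0101110000000000
iteration 2: 0011110111111111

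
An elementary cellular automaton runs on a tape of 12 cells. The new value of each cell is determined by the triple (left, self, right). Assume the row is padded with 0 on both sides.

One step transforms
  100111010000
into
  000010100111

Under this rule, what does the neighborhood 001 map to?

At position 2 the neighborhood is 001; the next row has 0 there.

0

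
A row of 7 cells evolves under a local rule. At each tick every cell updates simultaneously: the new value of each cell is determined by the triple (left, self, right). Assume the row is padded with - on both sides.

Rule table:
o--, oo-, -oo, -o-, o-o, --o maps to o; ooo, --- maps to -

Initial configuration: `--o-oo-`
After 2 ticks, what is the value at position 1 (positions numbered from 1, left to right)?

o

tick 1: -oooooo
tick 2: oo----o
position 1 holds o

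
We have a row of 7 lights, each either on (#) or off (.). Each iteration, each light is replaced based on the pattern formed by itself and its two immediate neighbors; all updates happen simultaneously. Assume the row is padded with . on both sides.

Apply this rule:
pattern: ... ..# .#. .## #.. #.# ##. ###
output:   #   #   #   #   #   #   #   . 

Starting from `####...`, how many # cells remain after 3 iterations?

5

#..####
####..#
#..####
count of #: 5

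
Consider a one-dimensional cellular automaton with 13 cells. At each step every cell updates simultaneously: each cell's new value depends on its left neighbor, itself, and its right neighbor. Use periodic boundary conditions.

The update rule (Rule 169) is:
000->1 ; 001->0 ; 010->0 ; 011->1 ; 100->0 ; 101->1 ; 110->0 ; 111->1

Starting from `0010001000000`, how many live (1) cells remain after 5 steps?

step 1: 1000100011111
step 2: 0010001011111
step 3: 0000100111110
step 4: 1110000111100
step 5: 1100110111000
count of 1: 7

7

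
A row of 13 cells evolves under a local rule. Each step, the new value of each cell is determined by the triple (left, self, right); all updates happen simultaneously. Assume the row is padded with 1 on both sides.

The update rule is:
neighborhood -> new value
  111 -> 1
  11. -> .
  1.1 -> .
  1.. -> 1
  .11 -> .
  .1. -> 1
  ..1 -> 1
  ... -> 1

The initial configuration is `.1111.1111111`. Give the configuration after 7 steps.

..11...111111
11..111.11111
1.11.1...1111
.....1111.111
11111.11...11
1111....111.1
111.1111.1...

111.1111.1...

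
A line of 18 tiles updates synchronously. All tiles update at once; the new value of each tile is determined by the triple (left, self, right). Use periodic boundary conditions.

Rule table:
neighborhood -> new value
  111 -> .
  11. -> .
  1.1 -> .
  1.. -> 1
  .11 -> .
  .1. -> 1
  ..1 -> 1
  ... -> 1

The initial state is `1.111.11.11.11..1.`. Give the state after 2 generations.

generation 1: 1.............111.
generation 2: 11111111111111....

11111111111111....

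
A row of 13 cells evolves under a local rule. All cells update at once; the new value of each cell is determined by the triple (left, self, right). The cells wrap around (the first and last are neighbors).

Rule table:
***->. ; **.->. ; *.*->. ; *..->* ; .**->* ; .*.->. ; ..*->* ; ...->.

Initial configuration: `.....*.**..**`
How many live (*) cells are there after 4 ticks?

5

*...*..*.***.
.*.*.**..*...
*....*.**.*..
.*..*..*...**
count of *: 5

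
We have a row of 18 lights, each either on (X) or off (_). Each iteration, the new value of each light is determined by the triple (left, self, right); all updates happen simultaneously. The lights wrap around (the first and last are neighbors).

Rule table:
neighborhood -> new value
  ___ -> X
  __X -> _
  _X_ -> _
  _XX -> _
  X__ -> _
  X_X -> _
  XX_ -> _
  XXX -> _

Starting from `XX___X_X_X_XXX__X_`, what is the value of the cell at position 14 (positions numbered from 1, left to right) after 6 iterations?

___X______________
XX___XXXXXXXXXXXXX
___X______________  (repeats iteration 1; period 2)
iteration 6: XX___XXXXXXXXXXXXX
position 14 holds X

X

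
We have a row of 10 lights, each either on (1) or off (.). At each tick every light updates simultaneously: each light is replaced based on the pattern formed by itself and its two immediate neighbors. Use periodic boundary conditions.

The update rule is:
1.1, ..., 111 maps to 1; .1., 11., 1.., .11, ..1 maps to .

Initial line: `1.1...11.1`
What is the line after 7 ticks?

.....111..

.1..1...1.
......1...
11111...11
1111..1..1
111.......
.1..11111.
.....111..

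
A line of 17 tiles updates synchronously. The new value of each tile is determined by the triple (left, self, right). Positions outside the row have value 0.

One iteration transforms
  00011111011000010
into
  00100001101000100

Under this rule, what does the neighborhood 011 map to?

0

At position 3 the neighborhood is 011; the next row has 0 there.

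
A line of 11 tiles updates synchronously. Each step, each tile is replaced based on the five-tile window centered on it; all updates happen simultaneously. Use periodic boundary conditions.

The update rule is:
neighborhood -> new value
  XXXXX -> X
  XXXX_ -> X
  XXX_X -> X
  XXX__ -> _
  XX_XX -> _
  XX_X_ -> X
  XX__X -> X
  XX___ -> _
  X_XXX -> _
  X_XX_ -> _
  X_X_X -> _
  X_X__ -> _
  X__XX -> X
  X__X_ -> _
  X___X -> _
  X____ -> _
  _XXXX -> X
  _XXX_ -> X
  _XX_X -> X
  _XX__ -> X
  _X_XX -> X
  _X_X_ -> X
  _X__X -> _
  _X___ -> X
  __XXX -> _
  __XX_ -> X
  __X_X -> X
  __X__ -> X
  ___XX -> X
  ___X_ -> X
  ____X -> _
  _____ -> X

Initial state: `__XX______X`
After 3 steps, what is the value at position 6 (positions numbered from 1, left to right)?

_XXX__XX_XX
__X_XXXX__X
__XX_XX_X_X
position 6 holds X

X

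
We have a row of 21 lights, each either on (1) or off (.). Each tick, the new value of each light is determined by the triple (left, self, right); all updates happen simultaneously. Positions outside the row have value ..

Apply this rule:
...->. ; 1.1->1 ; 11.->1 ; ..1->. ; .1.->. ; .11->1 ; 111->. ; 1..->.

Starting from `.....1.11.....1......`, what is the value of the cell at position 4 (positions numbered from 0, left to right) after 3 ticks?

.

......111............
......1.1............
.......1.............
position 4 holds .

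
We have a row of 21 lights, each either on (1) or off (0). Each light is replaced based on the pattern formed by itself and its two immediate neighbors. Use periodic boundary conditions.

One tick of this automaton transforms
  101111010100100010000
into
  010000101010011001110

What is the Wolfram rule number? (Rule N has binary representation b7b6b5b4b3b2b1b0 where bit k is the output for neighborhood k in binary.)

49

position 3: 111 → 0  (bit 7 = 0)
position 5: 110 → 0  (bit 6 = 0)
position 1: 101 → 1  (bit 5 = 1)
position 10: 100 → 1  (bit 4 = 1)
position 2: 011 → 0  (bit 3 = 0)
position 0: 010 → 0  (bit 2 = 0)
position 11: 001 → 0  (bit 1 = 0)
position 14: 000 → 1  (bit 0 = 1)
bits b7..b0 = 00110001 = 49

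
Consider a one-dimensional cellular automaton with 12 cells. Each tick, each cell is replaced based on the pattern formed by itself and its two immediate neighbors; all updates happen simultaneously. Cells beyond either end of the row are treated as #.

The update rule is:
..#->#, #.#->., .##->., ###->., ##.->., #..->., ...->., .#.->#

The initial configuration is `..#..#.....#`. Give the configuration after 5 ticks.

.##.##....#.
.........##.
........#...
.......##..#
......#...#.

......#...#.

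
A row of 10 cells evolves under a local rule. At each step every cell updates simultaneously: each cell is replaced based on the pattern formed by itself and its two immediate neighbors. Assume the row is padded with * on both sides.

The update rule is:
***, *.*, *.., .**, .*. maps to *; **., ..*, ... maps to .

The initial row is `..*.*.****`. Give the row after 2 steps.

*.********
.*********

.*********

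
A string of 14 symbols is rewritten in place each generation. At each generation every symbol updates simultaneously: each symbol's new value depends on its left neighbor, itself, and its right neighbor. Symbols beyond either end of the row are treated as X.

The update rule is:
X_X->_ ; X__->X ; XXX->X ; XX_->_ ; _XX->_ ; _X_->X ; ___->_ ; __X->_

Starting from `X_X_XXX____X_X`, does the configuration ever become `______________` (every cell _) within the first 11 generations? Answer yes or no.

no

__X__X_X___X__
X_XX_X_XX__XX_
_____X___X____
X____XX__XX___
_X_____X___X__
_XX____XX__XX_
___X_____X____
X__XX____XX___
_X___X_____X__
_XX__XX____XX_
___X___X______
generation 11 is ___X___X______, still not uniform _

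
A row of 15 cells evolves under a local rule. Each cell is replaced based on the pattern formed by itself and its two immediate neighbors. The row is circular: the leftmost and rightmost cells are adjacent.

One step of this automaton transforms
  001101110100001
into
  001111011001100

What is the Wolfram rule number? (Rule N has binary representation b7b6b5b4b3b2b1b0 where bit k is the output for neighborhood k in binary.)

position 6: 111 → 0  (bit 7 = 0)
position 3: 110 → 1  (bit 6 = 1)
position 4: 101 → 1  (bit 5 = 1)
position 0: 100 → 0  (bit 4 = 0)
position 2: 011 → 1  (bit 3 = 1)
position 9: 010 → 0  (bit 2 = 0)
position 1: 001 → 0  (bit 1 = 0)
position 11: 000 → 1  (bit 0 = 1)
bits b7..b0 = 01101001 = 105

105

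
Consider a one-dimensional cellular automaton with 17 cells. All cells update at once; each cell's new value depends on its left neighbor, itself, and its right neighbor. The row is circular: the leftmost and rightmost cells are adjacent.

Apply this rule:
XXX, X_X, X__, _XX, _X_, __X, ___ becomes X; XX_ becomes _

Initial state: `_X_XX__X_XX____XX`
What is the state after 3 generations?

XXXX_XXXXX_XXXXX_
XXX_XXXXX_XXXXX_X
XX_XXXXX_XXXXX_XX

XX_XXXXX_XXXXX_XX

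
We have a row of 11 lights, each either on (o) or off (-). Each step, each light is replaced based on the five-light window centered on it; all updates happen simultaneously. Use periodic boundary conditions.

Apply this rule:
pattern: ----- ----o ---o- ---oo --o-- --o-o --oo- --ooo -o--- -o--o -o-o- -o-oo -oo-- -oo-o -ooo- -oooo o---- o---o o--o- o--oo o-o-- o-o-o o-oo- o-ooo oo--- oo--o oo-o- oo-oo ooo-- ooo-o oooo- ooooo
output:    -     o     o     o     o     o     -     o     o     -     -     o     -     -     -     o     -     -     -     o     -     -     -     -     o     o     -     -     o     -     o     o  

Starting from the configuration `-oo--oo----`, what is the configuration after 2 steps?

-oo--o-o-o-

step 1: o--oo--o--o
step 2: -oo--o-o-o-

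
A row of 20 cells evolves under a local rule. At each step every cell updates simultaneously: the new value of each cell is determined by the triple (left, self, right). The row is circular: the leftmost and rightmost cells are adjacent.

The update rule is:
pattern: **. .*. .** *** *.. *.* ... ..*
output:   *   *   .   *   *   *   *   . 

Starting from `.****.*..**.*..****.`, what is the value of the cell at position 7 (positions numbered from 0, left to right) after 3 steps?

*

..******..****..****
*..******..****..***
**..******..****..**
position 7 holds *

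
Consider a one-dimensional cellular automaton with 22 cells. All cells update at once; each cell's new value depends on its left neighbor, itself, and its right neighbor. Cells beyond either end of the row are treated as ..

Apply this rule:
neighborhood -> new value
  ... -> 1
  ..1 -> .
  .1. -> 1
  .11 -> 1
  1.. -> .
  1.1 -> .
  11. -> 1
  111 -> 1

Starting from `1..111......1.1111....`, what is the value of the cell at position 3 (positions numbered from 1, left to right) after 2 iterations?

1..111.1111.1.1111.111
1..111.1111.1.1111.111
position 3 holds .

.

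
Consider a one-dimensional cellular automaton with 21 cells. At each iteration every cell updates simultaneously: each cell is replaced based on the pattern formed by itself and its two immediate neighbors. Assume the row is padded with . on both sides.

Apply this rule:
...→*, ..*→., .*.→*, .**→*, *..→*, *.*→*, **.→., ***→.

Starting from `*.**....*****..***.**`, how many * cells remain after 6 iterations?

iteration 1: ***.***.*....*.*..**.
iteration 2: *..**..*****.****.*.*
iteration 3: **.*.*.*....**...****
iteration 4: *.*********.*.**.*...
iteration 5: ***........****.*****
iteration 6: *..*******.*...**....
count of *: 11

11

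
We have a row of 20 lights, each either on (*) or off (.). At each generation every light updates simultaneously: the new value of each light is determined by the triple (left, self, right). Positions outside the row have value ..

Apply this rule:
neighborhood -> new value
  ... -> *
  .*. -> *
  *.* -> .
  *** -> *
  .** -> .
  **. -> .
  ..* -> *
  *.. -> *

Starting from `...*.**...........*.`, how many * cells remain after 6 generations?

****...*************
.**.***.***********.
*....*...*********.*
*********.*******..*
.*******...*****.***
*.*****.***.***...*.
count of *: 13

13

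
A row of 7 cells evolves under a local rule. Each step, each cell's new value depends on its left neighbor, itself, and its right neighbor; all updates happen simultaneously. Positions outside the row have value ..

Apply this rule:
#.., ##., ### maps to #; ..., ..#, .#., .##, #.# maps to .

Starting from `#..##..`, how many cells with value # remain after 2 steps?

step 1: .#..##.
step 2: ..#..##
count of #: 3

3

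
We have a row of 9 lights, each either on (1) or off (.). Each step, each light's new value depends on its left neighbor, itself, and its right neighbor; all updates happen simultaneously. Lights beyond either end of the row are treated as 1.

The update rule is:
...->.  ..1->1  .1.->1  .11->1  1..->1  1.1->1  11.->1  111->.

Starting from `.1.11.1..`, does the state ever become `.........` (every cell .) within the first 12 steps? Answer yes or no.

yes

step 1: 111111111
step 2: .........
all cells are . at step 2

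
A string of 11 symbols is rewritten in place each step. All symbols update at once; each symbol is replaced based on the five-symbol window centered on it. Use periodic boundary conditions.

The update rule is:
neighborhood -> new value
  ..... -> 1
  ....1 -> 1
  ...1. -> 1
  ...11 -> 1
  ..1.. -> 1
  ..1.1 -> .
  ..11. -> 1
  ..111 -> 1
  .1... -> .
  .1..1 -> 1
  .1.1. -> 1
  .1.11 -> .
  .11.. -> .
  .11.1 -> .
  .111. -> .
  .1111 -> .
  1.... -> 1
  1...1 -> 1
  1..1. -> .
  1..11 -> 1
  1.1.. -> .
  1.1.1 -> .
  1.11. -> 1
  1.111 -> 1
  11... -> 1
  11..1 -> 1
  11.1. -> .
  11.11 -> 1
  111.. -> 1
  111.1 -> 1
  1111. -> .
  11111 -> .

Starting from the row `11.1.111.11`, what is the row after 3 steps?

...1.1...1.

step 1: .1...1.111.
step 2: .1.11..1.11
step 3: ...1.1...1.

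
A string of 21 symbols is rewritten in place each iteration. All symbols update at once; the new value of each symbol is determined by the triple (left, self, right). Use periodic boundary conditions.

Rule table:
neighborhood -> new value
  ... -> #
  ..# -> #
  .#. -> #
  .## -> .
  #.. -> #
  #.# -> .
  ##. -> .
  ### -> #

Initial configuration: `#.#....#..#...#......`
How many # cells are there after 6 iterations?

15

#.###################
...##################
###.################.
.#...##############..
#####.############.##
####...##########...#
count of #: 15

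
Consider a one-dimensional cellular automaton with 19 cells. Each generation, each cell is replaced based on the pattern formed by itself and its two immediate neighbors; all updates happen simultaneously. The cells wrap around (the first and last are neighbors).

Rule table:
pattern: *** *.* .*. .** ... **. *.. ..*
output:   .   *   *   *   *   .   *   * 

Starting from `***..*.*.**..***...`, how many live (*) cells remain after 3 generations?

14

generation 1: *..*******.***..***
generation 2: .***......**..***..
generation 3: **..*******.***..**
count of *: 14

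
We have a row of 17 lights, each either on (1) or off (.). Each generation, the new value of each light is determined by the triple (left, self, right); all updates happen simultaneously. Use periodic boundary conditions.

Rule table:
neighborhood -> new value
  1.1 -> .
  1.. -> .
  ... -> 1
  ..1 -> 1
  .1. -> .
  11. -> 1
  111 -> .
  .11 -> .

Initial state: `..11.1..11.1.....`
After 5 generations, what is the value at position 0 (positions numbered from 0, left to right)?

generation 1: 11.1...1.1...1111
generation 2: .1...11....11....
generation 3: 1..11.1.111.1.111
generation 4: 1.1.1.....1......
generation 5: ......1111..11111
position 0 holds .

.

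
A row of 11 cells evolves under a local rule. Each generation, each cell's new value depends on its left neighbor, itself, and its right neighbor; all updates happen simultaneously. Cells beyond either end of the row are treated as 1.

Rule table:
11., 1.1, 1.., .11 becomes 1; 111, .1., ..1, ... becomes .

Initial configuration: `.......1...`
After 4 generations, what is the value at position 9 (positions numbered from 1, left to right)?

1.......1..
11.......1.
.11.......1
1111......1
position 9 holds .

.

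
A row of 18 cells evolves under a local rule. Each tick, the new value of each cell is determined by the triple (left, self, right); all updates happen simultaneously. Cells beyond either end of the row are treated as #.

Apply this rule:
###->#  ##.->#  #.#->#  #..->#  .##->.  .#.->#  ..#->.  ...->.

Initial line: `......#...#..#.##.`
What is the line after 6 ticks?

#.....##..##.##.##
##.....##..##.##.#
###.....##..##.##.
####.....##..##.##
#####.....##..##.#
######.....##..##.

######.....##..##.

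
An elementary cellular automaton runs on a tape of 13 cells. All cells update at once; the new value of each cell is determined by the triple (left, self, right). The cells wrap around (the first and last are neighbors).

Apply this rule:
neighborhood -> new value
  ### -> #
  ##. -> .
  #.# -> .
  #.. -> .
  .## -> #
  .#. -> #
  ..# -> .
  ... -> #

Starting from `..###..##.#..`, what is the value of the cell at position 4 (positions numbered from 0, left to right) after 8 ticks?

tick 1: #.##...#..#.#
tick 2: ..#..#.#..#.#
tick 3: ..#..#.#..#.#  (fixed point — unchanged through tick 8)
position 4 holds .

.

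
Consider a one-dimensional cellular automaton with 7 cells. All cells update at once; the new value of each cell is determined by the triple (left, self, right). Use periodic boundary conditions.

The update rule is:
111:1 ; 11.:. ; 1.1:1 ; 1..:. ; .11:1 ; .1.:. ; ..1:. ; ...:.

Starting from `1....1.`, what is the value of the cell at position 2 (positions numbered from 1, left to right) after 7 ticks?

tick 1: ......1
tick 2: .......
tick 3: .......  (fixed point — unchanged through tick 7)
position 2 holds .

.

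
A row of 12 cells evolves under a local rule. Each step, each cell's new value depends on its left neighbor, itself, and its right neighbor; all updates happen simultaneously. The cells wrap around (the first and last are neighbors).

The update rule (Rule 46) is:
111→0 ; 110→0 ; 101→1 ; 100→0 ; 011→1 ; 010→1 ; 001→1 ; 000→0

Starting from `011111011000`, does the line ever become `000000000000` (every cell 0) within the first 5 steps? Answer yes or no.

110000110000
100001100001
000011000011
000110000110
001100001100
step 5 is 001100001100, still not uniform 0

no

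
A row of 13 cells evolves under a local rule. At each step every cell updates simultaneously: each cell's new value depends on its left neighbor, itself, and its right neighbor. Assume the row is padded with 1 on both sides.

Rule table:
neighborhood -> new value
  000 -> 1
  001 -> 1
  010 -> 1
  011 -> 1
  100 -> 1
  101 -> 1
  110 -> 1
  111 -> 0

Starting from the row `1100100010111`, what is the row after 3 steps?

0111111111100
1100000000111
0111111111100

0111111111100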